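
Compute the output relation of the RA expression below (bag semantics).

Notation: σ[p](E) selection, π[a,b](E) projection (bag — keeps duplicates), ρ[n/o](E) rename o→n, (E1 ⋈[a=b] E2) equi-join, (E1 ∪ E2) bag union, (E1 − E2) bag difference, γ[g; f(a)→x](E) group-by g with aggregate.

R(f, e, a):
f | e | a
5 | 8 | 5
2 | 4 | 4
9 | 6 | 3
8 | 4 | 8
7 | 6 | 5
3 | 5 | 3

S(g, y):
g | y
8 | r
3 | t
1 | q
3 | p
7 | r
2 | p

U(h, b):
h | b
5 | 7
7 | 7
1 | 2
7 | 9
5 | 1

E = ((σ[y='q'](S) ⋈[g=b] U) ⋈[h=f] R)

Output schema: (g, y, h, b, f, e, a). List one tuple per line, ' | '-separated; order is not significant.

Per-node cardinality:
  S → 6
  σ[y='q'](S) → 1
  U → 5
  (σ[y='q'](S) ⋈[g=b] U) → 1
  R → 6
  ((σ[y='q'](S) ⋈[g=b] U) ⋈[h=f] R) → 1

== RESULT ==
g | y | h | b | f | e | a
1 | q | 5 | 1 | 5 | 8 | 5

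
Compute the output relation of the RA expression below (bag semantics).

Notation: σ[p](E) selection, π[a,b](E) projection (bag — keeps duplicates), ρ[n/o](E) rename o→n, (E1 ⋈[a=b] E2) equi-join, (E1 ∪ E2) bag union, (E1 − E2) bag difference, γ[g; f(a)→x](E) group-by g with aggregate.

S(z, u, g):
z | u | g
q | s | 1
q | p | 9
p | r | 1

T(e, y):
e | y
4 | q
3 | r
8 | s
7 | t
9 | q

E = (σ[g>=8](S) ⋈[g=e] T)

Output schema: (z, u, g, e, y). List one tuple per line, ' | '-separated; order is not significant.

Row counts bottom-up:
  S → 3
  σ[g>=8](S) → 1
  T → 5
  (σ[g>=8](S) ⋈[g=e] T) → 1

== RESULT ==
z | u | g | e | y
q | p | 9 | 9 | q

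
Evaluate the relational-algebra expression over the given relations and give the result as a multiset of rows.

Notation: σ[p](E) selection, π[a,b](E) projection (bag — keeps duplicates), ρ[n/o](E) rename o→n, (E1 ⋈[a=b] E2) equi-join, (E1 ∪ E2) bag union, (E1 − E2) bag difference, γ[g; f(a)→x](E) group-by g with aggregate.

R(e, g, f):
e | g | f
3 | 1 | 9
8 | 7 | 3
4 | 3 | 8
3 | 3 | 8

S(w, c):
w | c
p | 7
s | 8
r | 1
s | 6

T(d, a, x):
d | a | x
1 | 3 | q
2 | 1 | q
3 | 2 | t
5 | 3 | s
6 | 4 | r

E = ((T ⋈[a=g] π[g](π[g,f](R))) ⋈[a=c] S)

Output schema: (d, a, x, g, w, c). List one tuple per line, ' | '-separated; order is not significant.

Subexpression sizes:
  T → 5
  R → 4
  π[g,f](R) → 4
  π[g](π[g,f](R)) → 4
  (T ⋈[a=g] π[g](π[g,f](R))) → 5
  S → 4
  ((T ⋈[a=g] π[g](π[g,f](R))) ⋈[a=c] S) → 1

== RESULT ==
d | a | x | g | w | c
2 | 1 | q | 1 | r | 1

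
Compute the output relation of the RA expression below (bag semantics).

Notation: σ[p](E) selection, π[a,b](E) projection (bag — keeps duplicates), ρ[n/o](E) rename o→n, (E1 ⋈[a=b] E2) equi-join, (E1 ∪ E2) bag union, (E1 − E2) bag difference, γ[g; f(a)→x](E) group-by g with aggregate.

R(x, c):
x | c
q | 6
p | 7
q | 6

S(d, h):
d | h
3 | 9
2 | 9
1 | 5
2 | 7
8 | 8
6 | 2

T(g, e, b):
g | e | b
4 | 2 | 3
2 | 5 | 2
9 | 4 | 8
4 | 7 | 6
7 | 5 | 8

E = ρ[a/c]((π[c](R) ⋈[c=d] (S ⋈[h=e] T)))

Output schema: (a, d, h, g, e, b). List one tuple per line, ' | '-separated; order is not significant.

Stepwise |·|:
  R → 3
  π[c](R) → 3
  S → 6
  T → 5
  (S ⋈[h=e] T) → 4
  (π[c](R) ⋈[c=d] (S ⋈[h=e] T)) → 2
  ρ[a/c]((π[c](R) ⋈[c=d] (S ⋈[h=e] T))) → 2

== RESULT ==
a | d | h | g | e | b
6 | 6 | 2 | 4 | 2 | 3
6 | 6 | 2 | 4 | 2 | 3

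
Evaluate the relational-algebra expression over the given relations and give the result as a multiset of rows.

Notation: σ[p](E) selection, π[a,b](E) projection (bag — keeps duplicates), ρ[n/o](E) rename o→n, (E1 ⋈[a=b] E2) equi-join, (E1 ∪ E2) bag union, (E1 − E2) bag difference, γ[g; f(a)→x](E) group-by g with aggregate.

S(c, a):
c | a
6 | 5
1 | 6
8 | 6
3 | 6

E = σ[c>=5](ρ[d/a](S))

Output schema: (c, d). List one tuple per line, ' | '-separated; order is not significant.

Stepwise |·|:
  S → 4
  ρ[d/a](S) → 4
  σ[c>=5](ρ[d/a](S)) → 2

== RESULT ==
c | d
6 | 5
8 | 6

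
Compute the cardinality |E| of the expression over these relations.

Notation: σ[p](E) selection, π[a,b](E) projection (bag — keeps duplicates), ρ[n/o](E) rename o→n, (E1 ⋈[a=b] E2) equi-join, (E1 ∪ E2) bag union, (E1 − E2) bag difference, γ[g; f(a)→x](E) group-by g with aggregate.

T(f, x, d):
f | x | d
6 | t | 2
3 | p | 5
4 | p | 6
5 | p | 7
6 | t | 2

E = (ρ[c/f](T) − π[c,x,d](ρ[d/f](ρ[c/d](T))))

Row counts bottom-up:
  T → 5
  ρ[c/f](T) → 5
  T → 5
  ρ[c/d](T) → 5
  ρ[d/f](ρ[c/d](T)) → 5
  π[c,x,d](ρ[d/f](ρ[c/d](T))) → 5
  (ρ[c/f](T) − π[c,x,d](ρ[d/f](ρ[c/d](T)))) → 5

|E| = 5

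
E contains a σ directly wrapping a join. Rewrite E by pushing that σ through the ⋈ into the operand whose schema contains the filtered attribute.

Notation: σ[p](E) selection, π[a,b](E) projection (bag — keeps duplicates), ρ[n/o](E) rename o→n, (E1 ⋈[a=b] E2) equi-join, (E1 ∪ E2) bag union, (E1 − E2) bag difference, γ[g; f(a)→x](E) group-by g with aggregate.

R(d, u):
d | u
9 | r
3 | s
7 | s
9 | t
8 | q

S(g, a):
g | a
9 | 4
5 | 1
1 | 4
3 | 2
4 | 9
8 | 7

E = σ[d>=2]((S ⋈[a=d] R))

σ filters on d, owned by the right side.
E' = (S ⋈[a=d] σ[d>=2](R))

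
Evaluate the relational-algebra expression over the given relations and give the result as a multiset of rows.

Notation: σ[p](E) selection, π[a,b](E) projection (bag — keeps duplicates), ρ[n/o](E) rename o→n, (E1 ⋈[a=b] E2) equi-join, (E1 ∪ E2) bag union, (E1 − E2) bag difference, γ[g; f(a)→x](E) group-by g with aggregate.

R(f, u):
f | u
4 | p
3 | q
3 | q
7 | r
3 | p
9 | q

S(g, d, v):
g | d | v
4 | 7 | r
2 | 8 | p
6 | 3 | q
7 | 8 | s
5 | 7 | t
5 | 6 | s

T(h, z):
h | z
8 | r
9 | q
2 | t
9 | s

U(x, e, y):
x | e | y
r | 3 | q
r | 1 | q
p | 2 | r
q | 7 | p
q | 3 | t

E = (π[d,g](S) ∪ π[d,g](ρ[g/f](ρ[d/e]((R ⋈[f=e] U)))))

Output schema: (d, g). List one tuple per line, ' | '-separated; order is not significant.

Row counts bottom-up:
  S → 6
  π[d,g](S) → 6
  R → 6
  U → 5
  (R ⋈[f=e] U) → 7
  ρ[d/e]((R ⋈[f=e] U)) → 7
  ρ[g/f](ρ[d/e]((R ⋈[f=e] U))) → 7
  π[d,g](ρ[g/f](ρ[d/e]((R ⋈[f=e] U)))) → 7
  (π[d,g](S) ∪ π[d,g](ρ[g/f](ρ[d/e]((R ⋈[f=e] U))))) → 13

== RESULT ==
d | g
3 | 3
3 | 3
3 | 3
3 | 3
3 | 3
3 | 3
3 | 6
6 | 5
7 | 4
7 | 5
7 | 7
8 | 2
8 | 7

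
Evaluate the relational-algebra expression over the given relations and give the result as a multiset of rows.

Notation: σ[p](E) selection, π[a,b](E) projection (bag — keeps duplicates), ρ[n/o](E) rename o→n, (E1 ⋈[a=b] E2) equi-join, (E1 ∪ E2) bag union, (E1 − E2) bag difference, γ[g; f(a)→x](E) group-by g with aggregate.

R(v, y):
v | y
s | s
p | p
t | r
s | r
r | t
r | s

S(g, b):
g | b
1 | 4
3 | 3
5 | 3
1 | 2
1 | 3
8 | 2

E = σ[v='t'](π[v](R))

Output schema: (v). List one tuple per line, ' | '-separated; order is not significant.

Per-node cardinality:
  R → 6
  π[v](R) → 6
  σ[v='t'](π[v](R)) → 1

== RESULT ==
v
t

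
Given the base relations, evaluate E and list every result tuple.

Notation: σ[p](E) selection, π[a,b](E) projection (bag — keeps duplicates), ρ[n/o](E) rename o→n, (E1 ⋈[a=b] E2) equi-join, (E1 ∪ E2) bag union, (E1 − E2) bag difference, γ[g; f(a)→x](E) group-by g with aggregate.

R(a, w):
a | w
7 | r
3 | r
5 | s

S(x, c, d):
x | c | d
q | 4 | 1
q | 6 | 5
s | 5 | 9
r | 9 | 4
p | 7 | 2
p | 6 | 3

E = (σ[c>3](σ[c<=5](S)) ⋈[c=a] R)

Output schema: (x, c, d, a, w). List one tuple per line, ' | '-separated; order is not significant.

Subexpression sizes:
  S → 6
  σ[c<=5](S) → 2
  σ[c>3](σ[c<=5](S)) → 2
  R → 3
  (σ[c>3](σ[c<=5](S)) ⋈[c=a] R) → 1

== RESULT ==
x | c | d | a | w
s | 5 | 9 | 5 | s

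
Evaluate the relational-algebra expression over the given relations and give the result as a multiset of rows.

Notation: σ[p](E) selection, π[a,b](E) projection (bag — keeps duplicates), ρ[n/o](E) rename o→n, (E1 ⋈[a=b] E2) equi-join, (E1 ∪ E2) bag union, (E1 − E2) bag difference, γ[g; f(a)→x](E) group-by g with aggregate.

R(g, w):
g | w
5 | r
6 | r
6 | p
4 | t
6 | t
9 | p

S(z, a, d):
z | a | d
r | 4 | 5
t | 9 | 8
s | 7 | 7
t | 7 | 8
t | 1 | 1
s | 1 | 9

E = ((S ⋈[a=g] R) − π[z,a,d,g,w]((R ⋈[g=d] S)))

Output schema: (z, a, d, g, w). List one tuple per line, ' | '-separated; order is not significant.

Stepwise |·|:
  S → 6
  R → 6
  (S ⋈[a=g] R) → 2
  R → 6
  S → 6
  (R ⋈[g=d] S) → 2
  π[z,a,d,g,w]((R ⋈[g=d] S)) → 2
  ((S ⋈[a=g] R) − π[z,a,d,g,w]((R ⋈[g=d] S))) → 2

== RESULT ==
z | a | d | g | w
r | 4 | 5 | 4 | t
t | 9 | 8 | 9 | p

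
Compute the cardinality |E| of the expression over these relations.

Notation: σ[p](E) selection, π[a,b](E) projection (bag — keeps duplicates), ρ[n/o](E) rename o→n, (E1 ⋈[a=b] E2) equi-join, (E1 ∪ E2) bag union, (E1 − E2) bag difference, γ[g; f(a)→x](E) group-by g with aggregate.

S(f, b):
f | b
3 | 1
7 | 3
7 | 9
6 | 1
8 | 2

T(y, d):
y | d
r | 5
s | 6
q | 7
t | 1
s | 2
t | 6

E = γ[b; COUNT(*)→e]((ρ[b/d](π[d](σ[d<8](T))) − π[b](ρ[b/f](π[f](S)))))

Row counts bottom-up:
  T → 6
  σ[d<8](T) → 6
  π[d](σ[d<8](T)) → 6
  ρ[b/d](π[d](σ[d<8](T))) → 6
  S → 5
  π[f](S) → 5
  ρ[b/f](π[f](S)) → 5
  π[b](ρ[b/f](π[f](S))) → 5
  (ρ[b/d](π[d](σ[d<8](T))) − π[b](ρ[b/f](π[f](S)))) → 4
  γ[b; COUNT(*)→e]((ρ[b/d](π[d](σ[d<8](T))) − π[b](ρ[b/f](π[f](S))))) → 4

|E| = 4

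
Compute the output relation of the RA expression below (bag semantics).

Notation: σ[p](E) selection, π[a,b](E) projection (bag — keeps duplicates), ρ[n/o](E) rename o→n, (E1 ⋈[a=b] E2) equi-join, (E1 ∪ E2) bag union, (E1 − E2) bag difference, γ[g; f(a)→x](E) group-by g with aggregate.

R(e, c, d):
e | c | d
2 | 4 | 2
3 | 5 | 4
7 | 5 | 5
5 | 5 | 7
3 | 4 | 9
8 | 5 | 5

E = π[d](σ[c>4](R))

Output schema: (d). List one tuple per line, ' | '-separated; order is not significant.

Row counts bottom-up:
  R → 6
  σ[c>4](R) → 4
  π[d](σ[c>4](R)) → 4

== RESULT ==
d
4
5
5
7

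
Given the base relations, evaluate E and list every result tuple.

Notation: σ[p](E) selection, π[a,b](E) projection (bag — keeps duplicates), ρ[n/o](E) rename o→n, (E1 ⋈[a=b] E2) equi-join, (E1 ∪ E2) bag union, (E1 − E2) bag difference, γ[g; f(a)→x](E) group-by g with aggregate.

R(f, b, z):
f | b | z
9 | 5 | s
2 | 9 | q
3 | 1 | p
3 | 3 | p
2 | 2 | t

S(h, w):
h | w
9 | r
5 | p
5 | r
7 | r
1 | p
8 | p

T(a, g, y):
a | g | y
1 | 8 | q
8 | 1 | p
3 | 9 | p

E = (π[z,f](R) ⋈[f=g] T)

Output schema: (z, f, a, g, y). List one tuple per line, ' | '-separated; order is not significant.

Row counts bottom-up:
  R → 5
  π[z,f](R) → 5
  T → 3
  (π[z,f](R) ⋈[f=g] T) → 1

== RESULT ==
z | f | a | g | y
s | 9 | 3 | 9 | p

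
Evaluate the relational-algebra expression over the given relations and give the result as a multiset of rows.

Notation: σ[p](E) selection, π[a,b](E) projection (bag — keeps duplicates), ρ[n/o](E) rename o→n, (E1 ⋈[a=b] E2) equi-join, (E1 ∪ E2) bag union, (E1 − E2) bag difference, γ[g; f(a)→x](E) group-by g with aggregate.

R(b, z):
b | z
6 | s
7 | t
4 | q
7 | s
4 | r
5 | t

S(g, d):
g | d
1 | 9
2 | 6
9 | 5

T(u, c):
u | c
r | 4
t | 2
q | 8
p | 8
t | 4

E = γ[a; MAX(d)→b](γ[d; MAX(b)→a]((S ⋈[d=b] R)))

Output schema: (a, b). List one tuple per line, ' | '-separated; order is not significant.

Subexpression sizes:
  S → 3
  R → 6
  (S ⋈[d=b] R) → 2
  γ[d; MAX(b)→a]((S ⋈[d=b] R)) → 2
  γ[a; MAX(d)→b](γ[d; MAX(b)→a]((S ⋈[d=b] R))) → 2

== RESULT ==
a | b
5 | 5
6 | 6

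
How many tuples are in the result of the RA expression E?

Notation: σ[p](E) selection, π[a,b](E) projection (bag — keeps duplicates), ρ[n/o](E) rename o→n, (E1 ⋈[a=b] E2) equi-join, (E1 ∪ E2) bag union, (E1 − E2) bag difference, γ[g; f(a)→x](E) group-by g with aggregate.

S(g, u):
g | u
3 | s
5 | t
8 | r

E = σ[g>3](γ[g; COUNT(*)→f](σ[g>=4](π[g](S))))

Stepwise |·|:
  S → 3
  π[g](S) → 3
  σ[g>=4](π[g](S)) → 2
  γ[g; COUNT(*)→f](σ[g>=4](π[g](S))) → 2
  σ[g>3](γ[g; COUNT(*)→f](σ[g>=4](π[g](S)))) → 2

|E| = 2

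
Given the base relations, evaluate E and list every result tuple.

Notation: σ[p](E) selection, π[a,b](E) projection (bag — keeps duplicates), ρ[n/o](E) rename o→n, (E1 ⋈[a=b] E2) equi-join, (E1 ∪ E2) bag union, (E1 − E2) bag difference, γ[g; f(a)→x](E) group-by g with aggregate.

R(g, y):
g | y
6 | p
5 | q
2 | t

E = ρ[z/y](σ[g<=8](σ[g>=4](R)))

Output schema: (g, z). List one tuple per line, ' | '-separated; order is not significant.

Subexpression sizes:
  R → 3
  σ[g>=4](R) → 2
  σ[g<=8](σ[g>=4](R)) → 2
  ρ[z/y](σ[g<=8](σ[g>=4](R))) → 2

== RESULT ==
g | z
5 | q
6 | p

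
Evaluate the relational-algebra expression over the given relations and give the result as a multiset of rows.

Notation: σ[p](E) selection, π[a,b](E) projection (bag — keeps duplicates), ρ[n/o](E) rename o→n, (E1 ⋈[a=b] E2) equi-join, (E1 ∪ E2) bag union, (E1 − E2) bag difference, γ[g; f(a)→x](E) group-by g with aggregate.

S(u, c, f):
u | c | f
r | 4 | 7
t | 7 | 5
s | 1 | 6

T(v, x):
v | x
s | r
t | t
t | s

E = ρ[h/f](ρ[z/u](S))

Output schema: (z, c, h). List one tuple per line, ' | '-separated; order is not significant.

Stepwise |·|:
  S → 3
  ρ[z/u](S) → 3
  ρ[h/f](ρ[z/u](S)) → 3

== RESULT ==
z | c | h
r | 4 | 7
s | 1 | 6
t | 7 | 5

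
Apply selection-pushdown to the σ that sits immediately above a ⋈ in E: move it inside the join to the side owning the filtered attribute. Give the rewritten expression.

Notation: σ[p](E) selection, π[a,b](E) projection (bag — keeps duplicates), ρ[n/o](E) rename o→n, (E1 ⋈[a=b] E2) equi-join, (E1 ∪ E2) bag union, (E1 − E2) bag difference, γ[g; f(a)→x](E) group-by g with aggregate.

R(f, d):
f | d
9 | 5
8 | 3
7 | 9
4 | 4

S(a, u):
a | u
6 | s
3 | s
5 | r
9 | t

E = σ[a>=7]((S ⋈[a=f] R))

σ filters on a, owned by the left side.
E' = (σ[a>=7](S) ⋈[a=f] R)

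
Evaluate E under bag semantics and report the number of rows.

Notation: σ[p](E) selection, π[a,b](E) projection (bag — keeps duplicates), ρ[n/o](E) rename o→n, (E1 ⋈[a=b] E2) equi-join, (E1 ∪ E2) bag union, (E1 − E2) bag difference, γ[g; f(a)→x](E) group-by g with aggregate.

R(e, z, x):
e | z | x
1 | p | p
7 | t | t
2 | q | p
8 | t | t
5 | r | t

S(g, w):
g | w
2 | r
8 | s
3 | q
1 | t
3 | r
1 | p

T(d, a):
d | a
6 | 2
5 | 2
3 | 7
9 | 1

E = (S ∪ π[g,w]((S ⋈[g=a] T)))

Per-node cardinality:
  S → 6
  S → 6
  T → 4
  (S ⋈[g=a] T) → 4
  π[g,w]((S ⋈[g=a] T)) → 4
  (S ∪ π[g,w]((S ⋈[g=a] T))) → 10

|E| = 10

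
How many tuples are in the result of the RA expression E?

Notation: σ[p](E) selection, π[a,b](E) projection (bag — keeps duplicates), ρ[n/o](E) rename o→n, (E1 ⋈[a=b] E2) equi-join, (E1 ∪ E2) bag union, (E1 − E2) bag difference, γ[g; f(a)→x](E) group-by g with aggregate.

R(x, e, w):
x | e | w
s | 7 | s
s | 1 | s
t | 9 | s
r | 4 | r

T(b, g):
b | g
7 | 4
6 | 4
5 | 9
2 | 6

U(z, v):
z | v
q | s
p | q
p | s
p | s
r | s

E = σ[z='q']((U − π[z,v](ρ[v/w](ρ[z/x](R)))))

Stepwise |·|:
  U → 5
  R → 4
  ρ[z/x](R) → 4
  ρ[v/w](ρ[z/x](R)) → 4
  π[z,v](ρ[v/w](ρ[z/x](R))) → 4
  (U − π[z,v](ρ[v/w](ρ[z/x](R)))) → 5
  σ[z='q']((U − π[z,v](ρ[v/w](ρ[z/x](R))))) → 1

|E| = 1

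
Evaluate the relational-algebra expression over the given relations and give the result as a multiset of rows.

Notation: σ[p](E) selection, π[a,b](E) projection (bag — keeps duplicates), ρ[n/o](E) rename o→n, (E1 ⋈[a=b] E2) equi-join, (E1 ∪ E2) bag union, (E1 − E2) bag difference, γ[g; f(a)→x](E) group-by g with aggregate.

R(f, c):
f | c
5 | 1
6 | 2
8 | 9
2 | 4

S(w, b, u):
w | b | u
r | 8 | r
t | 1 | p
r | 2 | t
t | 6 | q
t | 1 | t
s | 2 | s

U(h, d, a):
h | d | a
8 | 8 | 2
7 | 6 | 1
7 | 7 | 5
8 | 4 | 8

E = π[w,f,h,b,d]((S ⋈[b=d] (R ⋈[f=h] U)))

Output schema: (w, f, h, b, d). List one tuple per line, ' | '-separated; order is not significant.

Row counts bottom-up:
  S → 6
  R → 4
  U → 4
  (R ⋈[f=h] U) → 2
  (S ⋈[b=d] (R ⋈[f=h] U)) → 1
  π[w,f,h,b,d]((S ⋈[b=d] (R ⋈[f=h] U))) → 1

== RESULT ==
w | f | h | b | d
r | 8 | 8 | 8 | 8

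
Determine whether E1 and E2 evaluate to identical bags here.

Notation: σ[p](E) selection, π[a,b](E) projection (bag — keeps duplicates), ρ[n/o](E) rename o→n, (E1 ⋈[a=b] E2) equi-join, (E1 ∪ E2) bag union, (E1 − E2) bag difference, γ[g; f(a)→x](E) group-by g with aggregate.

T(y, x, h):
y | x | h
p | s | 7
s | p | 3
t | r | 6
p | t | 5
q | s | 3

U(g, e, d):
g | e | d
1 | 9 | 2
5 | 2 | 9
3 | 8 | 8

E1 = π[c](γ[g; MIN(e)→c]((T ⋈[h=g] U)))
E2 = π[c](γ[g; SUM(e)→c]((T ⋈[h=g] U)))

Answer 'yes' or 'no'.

E1 subexpression sizes:
  T → 5
  U → 3
  (T ⋈[h=g] U) → 3
  γ[g; MIN(e)→c]((T ⋈[h=g] U)) → 2
  π[c](γ[g; MIN(e)→c]((T ⋈[h=g] U))) → 2
E2 subexpression sizes:
  T → 5
  U → 3
  (T ⋈[h=g] U) → 3
  γ[g; SUM(e)→c]((T ⋈[h=g] U)) → 2
  π[c](γ[g; SUM(e)→c]((T ⋈[h=g] U))) → 2

E1 result:
c
2
8
E2 result:
c
2
16
Witness: (8,) appears 1× in E1 but 0× in E2.

no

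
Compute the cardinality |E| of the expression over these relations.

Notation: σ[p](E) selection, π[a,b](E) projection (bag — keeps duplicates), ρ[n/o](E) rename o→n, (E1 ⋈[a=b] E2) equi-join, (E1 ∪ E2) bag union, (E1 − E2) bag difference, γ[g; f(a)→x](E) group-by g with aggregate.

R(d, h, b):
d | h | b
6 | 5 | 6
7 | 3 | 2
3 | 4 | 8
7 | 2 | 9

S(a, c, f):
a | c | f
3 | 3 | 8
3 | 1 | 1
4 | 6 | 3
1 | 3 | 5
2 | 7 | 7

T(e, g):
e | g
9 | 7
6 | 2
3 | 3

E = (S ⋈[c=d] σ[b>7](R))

Per-node cardinality:
  S → 5
  R → 4
  σ[b>7](R) → 2
  (S ⋈[c=d] σ[b>7](R)) → 3

|E| = 3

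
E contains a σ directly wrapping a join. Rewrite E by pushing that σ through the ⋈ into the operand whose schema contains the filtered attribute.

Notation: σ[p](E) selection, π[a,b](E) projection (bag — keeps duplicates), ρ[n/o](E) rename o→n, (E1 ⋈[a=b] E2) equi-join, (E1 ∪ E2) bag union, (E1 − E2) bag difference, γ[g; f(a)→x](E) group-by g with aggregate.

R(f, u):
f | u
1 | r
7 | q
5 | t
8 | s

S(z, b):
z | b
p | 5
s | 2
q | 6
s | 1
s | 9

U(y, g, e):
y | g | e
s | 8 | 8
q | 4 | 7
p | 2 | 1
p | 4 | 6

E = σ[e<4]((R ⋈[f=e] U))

σ filters on e, owned by the right side.
E' = (R ⋈[f=e] σ[e<4](U))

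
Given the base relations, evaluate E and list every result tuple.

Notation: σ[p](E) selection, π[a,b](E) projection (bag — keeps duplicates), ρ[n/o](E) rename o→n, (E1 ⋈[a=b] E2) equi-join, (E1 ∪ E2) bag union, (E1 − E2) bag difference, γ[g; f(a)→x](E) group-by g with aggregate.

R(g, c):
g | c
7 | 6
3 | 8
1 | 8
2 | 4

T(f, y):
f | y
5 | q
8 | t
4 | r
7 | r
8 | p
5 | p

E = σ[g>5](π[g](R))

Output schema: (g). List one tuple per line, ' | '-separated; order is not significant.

Row counts bottom-up:
  R → 4
  π[g](R) → 4
  σ[g>5](π[g](R)) → 1

== RESULT ==
g
7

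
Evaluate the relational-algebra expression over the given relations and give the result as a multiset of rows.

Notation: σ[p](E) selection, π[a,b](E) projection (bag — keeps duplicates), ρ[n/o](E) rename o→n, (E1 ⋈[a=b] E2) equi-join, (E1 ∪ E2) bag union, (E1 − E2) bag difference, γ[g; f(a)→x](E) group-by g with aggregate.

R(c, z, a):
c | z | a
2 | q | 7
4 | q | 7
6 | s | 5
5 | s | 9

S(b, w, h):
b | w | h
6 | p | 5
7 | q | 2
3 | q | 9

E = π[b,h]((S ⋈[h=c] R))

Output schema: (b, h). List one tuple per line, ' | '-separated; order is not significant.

Subexpression sizes:
  S → 3
  R → 4
  (S ⋈[h=c] R) → 2
  π[b,h]((S ⋈[h=c] R)) → 2

== RESULT ==
b | h
6 | 5
7 | 2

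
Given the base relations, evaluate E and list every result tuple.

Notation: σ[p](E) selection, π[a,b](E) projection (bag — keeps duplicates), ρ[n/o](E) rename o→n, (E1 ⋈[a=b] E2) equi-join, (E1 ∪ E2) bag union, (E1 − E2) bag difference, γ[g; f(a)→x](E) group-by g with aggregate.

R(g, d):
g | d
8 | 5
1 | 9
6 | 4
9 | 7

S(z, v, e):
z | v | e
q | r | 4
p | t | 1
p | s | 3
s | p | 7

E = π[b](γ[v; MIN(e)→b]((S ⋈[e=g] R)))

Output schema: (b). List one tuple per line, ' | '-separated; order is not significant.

Row counts bottom-up:
  S → 4
  R → 4
  (S ⋈[e=g] R) → 1
  γ[v; MIN(e)→b]((S ⋈[e=g] R)) → 1
  π[b](γ[v; MIN(e)→b]((S ⋈[e=g] R))) → 1

== RESULT ==
b
1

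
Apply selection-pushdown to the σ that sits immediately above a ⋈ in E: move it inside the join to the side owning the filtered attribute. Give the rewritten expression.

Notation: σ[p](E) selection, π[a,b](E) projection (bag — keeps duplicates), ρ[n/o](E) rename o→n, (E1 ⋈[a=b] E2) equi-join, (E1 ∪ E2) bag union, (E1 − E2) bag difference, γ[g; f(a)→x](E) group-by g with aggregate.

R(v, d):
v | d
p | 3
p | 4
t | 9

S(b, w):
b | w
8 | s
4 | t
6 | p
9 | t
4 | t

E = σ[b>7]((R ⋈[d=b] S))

σ filters on b, owned by the right side.
E' = (R ⋈[d=b] σ[b>7](S))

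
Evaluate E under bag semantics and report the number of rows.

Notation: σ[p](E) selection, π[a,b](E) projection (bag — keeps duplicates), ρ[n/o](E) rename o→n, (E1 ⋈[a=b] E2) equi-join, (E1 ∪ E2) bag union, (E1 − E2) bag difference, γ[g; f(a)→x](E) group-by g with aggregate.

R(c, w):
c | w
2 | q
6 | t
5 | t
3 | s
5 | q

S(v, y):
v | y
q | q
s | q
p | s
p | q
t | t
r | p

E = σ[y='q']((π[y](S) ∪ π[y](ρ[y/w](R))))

Row counts bottom-up:
  S → 6
  π[y](S) → 6
  R → 5
  ρ[y/w](R) → 5
  π[y](ρ[y/w](R)) → 5
  (π[y](S) ∪ π[y](ρ[y/w](R))) → 11
  σ[y='q']((π[y](S) ∪ π[y](ρ[y/w](R)))) → 5

|E| = 5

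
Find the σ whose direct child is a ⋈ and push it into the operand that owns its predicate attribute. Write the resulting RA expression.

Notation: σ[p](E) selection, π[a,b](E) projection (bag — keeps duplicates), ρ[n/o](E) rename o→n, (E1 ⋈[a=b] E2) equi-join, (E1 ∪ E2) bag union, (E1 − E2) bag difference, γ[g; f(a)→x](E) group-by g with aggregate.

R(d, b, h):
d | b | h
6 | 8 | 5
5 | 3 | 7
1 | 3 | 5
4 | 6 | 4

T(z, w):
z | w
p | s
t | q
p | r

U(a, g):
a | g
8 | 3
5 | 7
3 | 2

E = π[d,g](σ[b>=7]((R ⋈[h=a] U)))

σ filters on b, owned by the left side.
E' = π[d,g]((σ[b>=7](R) ⋈[h=a] U))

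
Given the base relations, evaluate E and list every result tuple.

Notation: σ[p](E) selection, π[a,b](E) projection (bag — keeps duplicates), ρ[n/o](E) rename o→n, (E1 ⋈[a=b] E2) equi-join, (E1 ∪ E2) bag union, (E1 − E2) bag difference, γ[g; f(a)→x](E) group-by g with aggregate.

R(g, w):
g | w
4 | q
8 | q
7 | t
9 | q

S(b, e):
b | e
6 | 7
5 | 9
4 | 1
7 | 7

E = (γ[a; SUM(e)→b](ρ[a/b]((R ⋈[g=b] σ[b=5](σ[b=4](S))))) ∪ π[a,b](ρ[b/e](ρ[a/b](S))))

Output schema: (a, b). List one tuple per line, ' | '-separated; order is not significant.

Per-node cardinality:
  R → 4
  S → 4
  σ[b=4](S) → 1
  σ[b=5](σ[b=4](S)) → 0
  (R ⋈[g=b] σ[b=5](σ[b=4](S))) → 0
  ρ[a/b]((R ⋈[g=b] σ[b=5](σ[b=4](S)))) → 0
  γ[a; SUM(e)→b](ρ[a/b]((R ⋈[g=b] σ[b=5](σ[b=4](S))))) → 0
  S → 4
  ρ[a/b](S) → 4
  ρ[b/e](ρ[a/b](S)) → 4
  π[a,b](ρ[b/e](ρ[a/b](S))) → 4
  (γ[a; SUM(e)→b](ρ[a/b]((R ⋈[g=b] σ[b=5](σ[b=4](S))))) ∪ π[a,b](ρ[b/e](ρ[a/b](S)))) → 4

== RESULT ==
a | b
4 | 1
5 | 9
6 | 7
7 | 7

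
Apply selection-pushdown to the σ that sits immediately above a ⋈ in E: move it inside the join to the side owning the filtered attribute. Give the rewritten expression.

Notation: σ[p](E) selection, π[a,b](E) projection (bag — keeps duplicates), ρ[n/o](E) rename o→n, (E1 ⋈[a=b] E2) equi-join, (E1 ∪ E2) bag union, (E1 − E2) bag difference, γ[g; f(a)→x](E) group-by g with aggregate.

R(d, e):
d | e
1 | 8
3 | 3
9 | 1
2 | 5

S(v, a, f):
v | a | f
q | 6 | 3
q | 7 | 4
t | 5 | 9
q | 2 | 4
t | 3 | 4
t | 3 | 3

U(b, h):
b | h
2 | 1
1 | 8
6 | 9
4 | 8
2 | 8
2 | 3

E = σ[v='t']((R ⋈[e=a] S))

σ filters on v, owned by the right side.
E' = (R ⋈[e=a] σ[v='t'](S))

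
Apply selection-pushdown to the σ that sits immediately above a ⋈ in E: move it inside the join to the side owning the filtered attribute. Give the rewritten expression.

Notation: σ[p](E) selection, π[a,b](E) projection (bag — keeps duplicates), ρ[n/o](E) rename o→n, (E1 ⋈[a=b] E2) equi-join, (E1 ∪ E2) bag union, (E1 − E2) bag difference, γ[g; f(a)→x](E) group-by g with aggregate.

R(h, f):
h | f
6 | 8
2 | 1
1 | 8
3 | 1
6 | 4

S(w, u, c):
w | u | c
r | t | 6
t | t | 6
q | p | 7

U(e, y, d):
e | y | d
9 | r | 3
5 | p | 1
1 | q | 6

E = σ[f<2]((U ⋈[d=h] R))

σ filters on f, owned by the right side.
E' = (U ⋈[d=h] σ[f<2](R))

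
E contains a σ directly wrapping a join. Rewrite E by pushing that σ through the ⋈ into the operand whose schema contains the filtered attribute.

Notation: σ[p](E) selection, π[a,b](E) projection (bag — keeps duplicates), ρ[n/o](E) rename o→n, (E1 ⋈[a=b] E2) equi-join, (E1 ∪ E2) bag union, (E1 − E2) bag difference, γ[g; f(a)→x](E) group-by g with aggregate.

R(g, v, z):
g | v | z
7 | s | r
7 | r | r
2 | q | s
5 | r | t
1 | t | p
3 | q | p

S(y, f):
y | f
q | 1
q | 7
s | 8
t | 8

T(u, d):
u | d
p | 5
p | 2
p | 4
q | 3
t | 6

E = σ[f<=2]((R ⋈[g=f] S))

σ filters on f, owned by the right side.
E' = (R ⋈[g=f] σ[f<=2](S))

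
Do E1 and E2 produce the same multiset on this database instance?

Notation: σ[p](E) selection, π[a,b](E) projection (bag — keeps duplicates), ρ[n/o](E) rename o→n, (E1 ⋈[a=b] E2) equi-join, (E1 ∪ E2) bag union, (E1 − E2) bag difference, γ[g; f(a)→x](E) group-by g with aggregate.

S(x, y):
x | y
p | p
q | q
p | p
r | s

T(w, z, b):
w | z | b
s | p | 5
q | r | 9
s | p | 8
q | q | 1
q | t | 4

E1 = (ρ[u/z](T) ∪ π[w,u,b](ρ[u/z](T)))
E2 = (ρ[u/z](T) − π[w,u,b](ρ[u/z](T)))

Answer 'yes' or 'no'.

E1 stepwise |·|:
  T → 5
  ρ[u/z](T) → 5
  T → 5
  ρ[u/z](T) → 5
  π[w,u,b](ρ[u/z](T)) → 5
  (ρ[u/z](T) ∪ π[w,u,b](ρ[u/z](T))) → 10
E2 stepwise |·|:
  T → 5
  ρ[u/z](T) → 5
  T → 5
  ρ[u/z](T) → 5
  π[w,u,b](ρ[u/z](T)) → 5
  (ρ[u/z](T) − π[w,u,b](ρ[u/z](T))) → 0

E1 result:
w | u | b
q | q | 1
q | q | 1
q | r | 9
q | r | 9
q | t | 4
q | t | 4
s | p | 5
s | p | 5
s | p | 8
s | p | 8
E2 result:
w | u | b
(0 rows)
Witness: ('q', 't', 4) appears 2× in E1 but 0× in E2.

no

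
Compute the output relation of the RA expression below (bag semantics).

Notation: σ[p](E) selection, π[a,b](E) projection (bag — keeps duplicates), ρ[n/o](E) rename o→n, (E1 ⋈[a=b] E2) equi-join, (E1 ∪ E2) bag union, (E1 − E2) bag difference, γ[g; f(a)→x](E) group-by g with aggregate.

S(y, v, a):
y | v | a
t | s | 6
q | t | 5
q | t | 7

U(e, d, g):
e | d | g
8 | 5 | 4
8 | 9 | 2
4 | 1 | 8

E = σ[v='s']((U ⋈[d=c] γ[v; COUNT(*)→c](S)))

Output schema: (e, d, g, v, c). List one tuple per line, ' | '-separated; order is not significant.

Stepwise |·|:
  U → 3
  S → 3
  γ[v; COUNT(*)→c](S) → 2
  (U ⋈[d=c] γ[v; COUNT(*)→c](S)) → 1
  σ[v='s']((U ⋈[d=c] γ[v; COUNT(*)→c](S))) → 1

== RESULT ==
e | d | g | v | c
4 | 1 | 8 | s | 1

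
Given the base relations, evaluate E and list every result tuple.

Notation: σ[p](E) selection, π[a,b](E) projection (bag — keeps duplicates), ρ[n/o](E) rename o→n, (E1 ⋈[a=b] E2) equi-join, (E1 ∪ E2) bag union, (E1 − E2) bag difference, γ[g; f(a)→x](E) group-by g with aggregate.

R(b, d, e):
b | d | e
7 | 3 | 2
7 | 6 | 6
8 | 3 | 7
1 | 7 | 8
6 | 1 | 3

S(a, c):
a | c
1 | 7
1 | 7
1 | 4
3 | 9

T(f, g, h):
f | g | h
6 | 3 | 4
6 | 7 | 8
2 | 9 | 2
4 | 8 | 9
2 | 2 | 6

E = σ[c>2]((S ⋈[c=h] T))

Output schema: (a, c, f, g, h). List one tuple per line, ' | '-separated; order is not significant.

Row counts bottom-up:
  S → 4
  T → 5
  (S ⋈[c=h] T) → 2
  σ[c>2]((S ⋈[c=h] T)) → 2

== RESULT ==
a | c | f | g | h
1 | 4 | 6 | 3 | 4
3 | 9 | 4 | 8 | 9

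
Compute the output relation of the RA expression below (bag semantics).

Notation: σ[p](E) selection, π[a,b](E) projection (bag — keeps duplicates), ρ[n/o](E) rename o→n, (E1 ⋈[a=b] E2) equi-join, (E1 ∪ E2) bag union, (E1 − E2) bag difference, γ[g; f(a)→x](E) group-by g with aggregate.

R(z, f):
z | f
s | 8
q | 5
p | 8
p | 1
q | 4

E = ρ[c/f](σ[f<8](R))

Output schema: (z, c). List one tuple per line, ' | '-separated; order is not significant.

Subexpression sizes:
  R → 5
  σ[f<8](R) → 3
  ρ[c/f](σ[f<8](R)) → 3

== RESULT ==
z | c
p | 1
q | 4
q | 5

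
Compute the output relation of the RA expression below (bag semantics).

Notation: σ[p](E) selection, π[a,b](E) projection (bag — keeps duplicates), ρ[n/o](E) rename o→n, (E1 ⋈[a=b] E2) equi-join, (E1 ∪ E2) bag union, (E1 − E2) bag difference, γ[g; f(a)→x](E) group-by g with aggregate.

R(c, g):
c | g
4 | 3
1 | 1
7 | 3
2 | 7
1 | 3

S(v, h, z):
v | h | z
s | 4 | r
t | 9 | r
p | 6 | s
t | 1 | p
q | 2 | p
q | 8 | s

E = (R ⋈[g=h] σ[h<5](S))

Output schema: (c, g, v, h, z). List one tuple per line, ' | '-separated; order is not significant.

Stepwise |·|:
  R → 5
  S → 6
  σ[h<5](S) → 3
  (R ⋈[g=h] σ[h<5](S)) → 1

== RESULT ==
c | g | v | h | z
1 | 1 | t | 1 | p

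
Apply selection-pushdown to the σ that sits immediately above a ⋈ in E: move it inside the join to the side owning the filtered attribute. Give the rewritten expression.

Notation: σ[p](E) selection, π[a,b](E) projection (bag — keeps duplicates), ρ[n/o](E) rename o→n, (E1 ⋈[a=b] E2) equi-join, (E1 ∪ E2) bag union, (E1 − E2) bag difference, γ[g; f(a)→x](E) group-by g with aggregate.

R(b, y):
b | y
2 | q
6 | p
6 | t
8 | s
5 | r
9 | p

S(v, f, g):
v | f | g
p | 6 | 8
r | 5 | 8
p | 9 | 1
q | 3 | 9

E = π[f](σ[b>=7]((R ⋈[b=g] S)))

σ filters on b, owned by the left side.
E' = π[f]((σ[b>=7](R) ⋈[b=g] S))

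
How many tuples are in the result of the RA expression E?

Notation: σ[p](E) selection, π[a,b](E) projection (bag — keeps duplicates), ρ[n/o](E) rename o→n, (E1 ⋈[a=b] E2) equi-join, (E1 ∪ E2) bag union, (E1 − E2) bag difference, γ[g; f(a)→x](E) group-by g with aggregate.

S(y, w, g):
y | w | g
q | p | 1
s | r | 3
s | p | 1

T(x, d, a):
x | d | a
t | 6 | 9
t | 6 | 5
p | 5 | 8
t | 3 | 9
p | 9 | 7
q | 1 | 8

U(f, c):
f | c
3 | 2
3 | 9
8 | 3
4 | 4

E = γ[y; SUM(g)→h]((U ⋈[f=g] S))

Per-node cardinality:
  U → 4
  S → 3
  (U ⋈[f=g] S) → 2
  γ[y; SUM(g)→h]((U ⋈[f=g] S)) → 1

|E| = 1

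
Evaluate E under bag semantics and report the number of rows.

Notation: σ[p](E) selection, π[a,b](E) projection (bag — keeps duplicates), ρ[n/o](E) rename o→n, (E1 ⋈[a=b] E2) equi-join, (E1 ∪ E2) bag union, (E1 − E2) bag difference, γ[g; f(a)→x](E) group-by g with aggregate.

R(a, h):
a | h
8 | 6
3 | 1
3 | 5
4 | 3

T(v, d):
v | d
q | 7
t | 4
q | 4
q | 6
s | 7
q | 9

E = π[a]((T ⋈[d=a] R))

Row counts bottom-up:
  T → 6
  R → 4
  (T ⋈[d=a] R) → 2
  π[a]((T ⋈[d=a] R)) → 2

|E| = 2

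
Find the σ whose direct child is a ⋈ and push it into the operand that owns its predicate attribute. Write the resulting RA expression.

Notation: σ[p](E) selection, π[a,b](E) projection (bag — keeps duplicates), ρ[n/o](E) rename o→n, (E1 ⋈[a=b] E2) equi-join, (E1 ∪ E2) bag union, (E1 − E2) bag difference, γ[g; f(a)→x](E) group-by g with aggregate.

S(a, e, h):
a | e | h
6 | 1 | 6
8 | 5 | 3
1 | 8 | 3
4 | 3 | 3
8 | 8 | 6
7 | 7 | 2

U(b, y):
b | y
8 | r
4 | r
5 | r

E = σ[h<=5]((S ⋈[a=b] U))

σ filters on h, owned by the left side.
E' = (σ[h<=5](S) ⋈[a=b] U)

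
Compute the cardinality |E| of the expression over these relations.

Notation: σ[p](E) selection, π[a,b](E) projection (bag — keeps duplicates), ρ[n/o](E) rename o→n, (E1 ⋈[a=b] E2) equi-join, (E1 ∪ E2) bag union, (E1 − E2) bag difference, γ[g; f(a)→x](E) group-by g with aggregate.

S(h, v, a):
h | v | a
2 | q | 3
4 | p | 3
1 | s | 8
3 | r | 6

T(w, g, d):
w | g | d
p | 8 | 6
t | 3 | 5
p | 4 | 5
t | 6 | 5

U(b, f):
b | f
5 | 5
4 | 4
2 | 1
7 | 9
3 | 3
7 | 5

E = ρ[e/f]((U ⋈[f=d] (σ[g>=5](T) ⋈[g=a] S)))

Per-node cardinality:
  U → 6
  T → 4
  σ[g>=5](T) → 2
  S → 4
  (σ[g>=5](T) ⋈[g=a] S) → 2
  (U ⋈[f=d] (σ[g>=5](T) ⋈[g=a] S)) → 2
  ρ[e/f]((U ⋈[f=d] (σ[g>=5](T) ⋈[g=a] S))) → 2

|E| = 2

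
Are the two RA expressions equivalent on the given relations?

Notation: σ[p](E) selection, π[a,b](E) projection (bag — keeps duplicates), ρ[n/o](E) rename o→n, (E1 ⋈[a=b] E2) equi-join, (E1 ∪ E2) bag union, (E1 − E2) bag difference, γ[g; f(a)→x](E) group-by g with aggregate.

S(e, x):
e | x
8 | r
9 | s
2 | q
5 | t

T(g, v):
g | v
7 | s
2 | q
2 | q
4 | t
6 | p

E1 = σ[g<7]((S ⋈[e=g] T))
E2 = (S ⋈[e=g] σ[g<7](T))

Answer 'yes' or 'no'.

E1 subexpression sizes:
  S → 4
  T → 5
  (S ⋈[e=g] T) → 2
  σ[g<7]((S ⋈[e=g] T)) → 2
E2 subexpression sizes:
  S → 4
  T → 5
  σ[g<7](T) → 4
  (S ⋈[e=g] σ[g<7](T)) → 2

E1 and E2 produce the same multiset:
e | x | g | v
2 | q | 2 | q
2 | q | 2 | q

yes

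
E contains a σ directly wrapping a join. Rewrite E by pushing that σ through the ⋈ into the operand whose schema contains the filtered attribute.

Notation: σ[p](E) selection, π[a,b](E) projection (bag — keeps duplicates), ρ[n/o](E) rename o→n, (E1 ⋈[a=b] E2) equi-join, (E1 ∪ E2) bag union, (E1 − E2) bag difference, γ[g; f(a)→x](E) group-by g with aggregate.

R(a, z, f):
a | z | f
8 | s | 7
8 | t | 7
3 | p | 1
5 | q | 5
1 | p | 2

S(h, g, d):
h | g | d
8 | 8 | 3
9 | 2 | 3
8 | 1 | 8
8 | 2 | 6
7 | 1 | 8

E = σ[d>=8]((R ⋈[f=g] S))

σ filters on d, owned by the right side.
E' = (R ⋈[f=g] σ[d>=8](S))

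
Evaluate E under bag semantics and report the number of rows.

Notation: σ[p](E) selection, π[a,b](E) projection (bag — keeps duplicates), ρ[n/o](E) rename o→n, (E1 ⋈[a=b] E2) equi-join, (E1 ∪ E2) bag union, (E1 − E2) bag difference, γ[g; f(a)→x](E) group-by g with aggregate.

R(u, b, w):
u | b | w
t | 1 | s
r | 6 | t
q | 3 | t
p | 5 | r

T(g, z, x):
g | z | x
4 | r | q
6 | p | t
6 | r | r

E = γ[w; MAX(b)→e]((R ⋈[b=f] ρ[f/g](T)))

Subexpression sizes:
  R → 4
  T → 3
  ρ[f/g](T) → 3
  (R ⋈[b=f] ρ[f/g](T)) → 2
  γ[w; MAX(b)→e]((R ⋈[b=f] ρ[f/g](T))) → 1

|E| = 1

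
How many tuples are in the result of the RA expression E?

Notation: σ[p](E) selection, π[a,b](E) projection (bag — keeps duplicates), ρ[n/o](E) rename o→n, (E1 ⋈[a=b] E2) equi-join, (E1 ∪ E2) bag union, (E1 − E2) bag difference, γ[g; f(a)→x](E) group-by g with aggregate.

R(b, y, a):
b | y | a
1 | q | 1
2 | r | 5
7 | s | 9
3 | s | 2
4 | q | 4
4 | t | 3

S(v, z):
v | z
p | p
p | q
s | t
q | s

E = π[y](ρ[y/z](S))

Per-node cardinality:
  S → 4
  ρ[y/z](S) → 4
  π[y](ρ[y/z](S)) → 4

|E| = 4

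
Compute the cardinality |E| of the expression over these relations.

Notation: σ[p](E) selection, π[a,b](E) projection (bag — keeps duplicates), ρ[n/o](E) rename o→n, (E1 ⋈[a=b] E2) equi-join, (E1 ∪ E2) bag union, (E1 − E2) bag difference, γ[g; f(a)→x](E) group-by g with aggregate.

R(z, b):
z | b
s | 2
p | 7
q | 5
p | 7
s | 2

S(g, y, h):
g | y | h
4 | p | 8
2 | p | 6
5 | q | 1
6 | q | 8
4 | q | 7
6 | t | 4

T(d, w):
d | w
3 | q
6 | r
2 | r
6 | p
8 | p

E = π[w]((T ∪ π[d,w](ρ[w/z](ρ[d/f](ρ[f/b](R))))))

Stepwise |·|:
  T → 5
  R → 5
  ρ[f/b](R) → 5
  ρ[d/f](ρ[f/b](R)) → 5
  ρ[w/z](ρ[d/f](ρ[f/b](R))) → 5
  π[d,w](ρ[w/z](ρ[d/f](ρ[f/b](R)))) → 5
  (T ∪ π[d,w](ρ[w/z](ρ[d/f](ρ[f/b](R))))) → 10
  π[w]((T ∪ π[d,w](ρ[w/z](ρ[d/f](ρ[f/b](R)))))) → 10

|E| = 10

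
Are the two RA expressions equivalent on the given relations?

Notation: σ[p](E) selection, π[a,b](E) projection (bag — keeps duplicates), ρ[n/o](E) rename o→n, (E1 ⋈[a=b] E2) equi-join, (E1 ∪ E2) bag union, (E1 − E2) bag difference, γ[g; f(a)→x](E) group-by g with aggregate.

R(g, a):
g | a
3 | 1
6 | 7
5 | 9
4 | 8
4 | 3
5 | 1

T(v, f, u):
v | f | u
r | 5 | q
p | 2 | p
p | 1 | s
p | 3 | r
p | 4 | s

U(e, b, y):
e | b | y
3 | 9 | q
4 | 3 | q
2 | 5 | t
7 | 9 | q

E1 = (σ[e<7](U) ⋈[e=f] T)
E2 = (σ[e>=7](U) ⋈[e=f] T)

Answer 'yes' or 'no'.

E1 stepwise |·|:
  U → 4
  σ[e<7](U) → 3
  T → 5
  (σ[e<7](U) ⋈[e=f] T) → 3
E2 stepwise |·|:
  U → 4
  σ[e>=7](U) → 1
  T → 5
  (σ[e>=7](U) ⋈[e=f] T) → 0

E1 result:
e | b | y | v | f | u
2 | 5 | t | p | 2 | p
3 | 9 | q | p | 3 | r
4 | 3 | q | p | 4 | s
E2 result:
e | b | y | v | f | u
(0 rows)
Witness: (4, 3, 'q', 'p', 4, 's') appears 1× in E1 but 0× in E2.

no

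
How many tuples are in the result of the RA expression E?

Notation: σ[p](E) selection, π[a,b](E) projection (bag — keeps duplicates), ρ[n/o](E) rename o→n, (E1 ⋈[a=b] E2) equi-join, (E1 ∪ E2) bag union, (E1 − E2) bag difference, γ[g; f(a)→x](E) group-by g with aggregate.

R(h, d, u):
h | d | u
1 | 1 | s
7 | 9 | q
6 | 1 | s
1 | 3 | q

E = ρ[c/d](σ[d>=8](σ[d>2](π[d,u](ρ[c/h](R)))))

Row counts bottom-up:
  R → 4
  ρ[c/h](R) → 4
  π[d,u](ρ[c/h](R)) → 4
  σ[d>2](π[d,u](ρ[c/h](R))) → 2
  σ[d>=8](σ[d>2](π[d,u](ρ[c/h](R)))) → 1
  ρ[c/d](σ[d>=8](σ[d>2](π[d,u](ρ[c/h](R))))) → 1

|E| = 1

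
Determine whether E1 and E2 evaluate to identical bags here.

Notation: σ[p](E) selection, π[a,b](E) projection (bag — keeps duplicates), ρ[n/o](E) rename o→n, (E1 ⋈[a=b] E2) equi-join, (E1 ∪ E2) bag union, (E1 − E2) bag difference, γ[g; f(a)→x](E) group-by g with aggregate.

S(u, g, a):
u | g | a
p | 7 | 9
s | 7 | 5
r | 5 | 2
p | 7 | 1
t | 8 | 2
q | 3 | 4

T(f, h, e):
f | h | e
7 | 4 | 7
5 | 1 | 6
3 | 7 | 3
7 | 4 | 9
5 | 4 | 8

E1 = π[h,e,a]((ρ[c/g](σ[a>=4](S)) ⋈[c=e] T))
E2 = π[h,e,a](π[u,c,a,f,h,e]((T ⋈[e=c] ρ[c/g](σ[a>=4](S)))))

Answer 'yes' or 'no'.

E1 per-node cardinality:
  S → 6
  σ[a>=4](S) → 3
  ρ[c/g](σ[a>=4](S)) → 3
  T → 5
  (ρ[c/g](σ[a>=4](S)) ⋈[c=e] T) → 3
  π[h,e,a]((ρ[c/g](σ[a>=4](S)) ⋈[c=e] T)) → 3
E2 per-node cardinality:
  T → 5
  S → 6
  σ[a>=4](S) → 3
  ρ[c/g](σ[a>=4](S)) → 3
  (T ⋈[e=c] ρ[c/g](σ[a>=4](S))) → 3
  π[u,c,a,f,h,e]((T ⋈[e=c] ρ[c/g](σ[a>=4](S)))) → 3
  π[h,e,a](π[u,c,a,f,h,e]((T ⋈[e=c] ρ[c/g](σ[a>=4](S))))) → 3

E1 and E2 produce the same multiset:
h | e | a
4 | 7 | 5
4 | 7 | 9
7 | 3 | 4

yes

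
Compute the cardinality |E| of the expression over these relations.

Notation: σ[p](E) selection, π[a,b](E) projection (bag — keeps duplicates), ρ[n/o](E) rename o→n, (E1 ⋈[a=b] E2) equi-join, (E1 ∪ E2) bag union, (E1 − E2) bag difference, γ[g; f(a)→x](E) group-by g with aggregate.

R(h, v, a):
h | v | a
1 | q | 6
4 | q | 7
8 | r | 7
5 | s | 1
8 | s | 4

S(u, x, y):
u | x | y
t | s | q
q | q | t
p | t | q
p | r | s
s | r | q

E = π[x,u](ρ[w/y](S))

Per-node cardinality:
  S → 5
  ρ[w/y](S) → 5
  π[x,u](ρ[w/y](S)) → 5

|E| = 5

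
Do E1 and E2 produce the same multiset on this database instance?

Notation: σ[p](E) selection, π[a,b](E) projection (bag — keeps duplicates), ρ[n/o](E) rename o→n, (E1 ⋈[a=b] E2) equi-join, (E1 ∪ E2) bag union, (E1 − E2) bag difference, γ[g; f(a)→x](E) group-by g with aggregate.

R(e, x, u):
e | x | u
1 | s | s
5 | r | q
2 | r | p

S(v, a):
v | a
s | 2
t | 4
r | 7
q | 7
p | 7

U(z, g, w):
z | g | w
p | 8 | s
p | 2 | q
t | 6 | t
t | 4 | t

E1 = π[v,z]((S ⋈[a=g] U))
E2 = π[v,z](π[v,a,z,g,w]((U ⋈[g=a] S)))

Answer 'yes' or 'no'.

E1 subexpression sizes:
  S → 5
  U → 4
  (S ⋈[a=g] U) → 2
  π[v,z]((S ⋈[a=g] U)) → 2
E2 subexpression sizes:
  U → 4
  S → 5
  (U ⋈[g=a] S) → 2
  π[v,a,z,g,w]((U ⋈[g=a] S)) → 2
  π[v,z](π[v,a,z,g,w]((U ⋈[g=a] S))) → 2

E1 and E2 produce the same multiset:
v | z
s | p
t | t

yes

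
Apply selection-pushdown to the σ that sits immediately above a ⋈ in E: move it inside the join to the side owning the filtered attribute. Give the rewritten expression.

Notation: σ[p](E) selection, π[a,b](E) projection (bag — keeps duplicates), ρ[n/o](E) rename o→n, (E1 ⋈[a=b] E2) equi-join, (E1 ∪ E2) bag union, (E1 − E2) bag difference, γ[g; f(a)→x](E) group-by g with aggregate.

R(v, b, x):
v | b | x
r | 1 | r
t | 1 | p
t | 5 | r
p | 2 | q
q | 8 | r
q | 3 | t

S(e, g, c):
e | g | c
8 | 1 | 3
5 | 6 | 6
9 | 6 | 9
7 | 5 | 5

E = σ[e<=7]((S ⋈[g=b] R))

σ filters on e, owned by the left side.
E' = (σ[e<=7](S) ⋈[g=b] R)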